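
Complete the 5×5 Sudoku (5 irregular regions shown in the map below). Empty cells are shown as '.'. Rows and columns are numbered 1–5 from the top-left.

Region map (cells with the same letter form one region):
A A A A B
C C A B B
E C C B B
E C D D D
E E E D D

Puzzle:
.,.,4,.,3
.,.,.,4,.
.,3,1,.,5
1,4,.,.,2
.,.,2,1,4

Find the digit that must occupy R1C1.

R2C5 = 1: row 2 has {4}; col 5 has {2,3,4,5}; region has {3,4,5} → only 1 remains.
R3C1 = 4: row 3 has {1,3,5}; col 1 has {1}; region has {1,2} → only 4 remains.
R3C4 = 2: row 3 has {1,3,4,5}; col 4 has {1,4}; region has {1,3,4,5} → only 2 remains.
R5C2 = 5: row 5 has {1,2,4}; col 2 has {3,4}; region has {1,2,4} → only 5 remains.
R1C4 = 5: row 1 has {3,4}; col 4 has {1,2,4}; region has {4} → only 5 remains.
R2C2 = 2: row 2 has {1,4}; col 2 has {3,4,5}; region has {1,3,4} → only 2 remains.
R2C3 = 3: row 2 has {1,2,4}; col 3 has {1,2,4}; region has {4,5} → only 3 remains.
R4C3 = 5: row 4 has {1,2,4}; col 3 has {1,2,3,4}; region has {1,2,4} → only 5 remains.
R4C4 = 3: row 4 has {1,2,4,5}; col 4 has {1,2,4,5}; region has {1,2,4,5} → only 3 remains.
R5C1 = 3: row 5 has {1,2,4,5}; col 1 has {1,4}; region has {1,2,4,5} → only 3 remains.
R1C1 = 2: row 1 has {3,4,5}; col 1 has {1,3,4}; region has {3,4,5} → only 2 remains.

2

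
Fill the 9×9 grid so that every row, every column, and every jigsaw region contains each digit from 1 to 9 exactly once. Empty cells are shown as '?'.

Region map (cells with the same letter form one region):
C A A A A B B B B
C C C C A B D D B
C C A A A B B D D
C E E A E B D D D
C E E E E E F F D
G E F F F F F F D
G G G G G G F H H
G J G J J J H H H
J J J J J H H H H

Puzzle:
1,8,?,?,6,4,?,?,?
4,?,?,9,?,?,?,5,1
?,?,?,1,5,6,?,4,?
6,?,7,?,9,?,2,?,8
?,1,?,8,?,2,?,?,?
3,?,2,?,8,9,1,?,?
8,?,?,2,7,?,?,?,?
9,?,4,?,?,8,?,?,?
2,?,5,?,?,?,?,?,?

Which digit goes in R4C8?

R3C1 = 7: row 3 has {1,4,5,6}; col 1 has {1,2,3,4,6,8,9}; region has {1,4,6,9} → only 7 remains.
R5C1 = 5: row 5 has {1,2,8}; col 1 has {1,2,3,4,6,7,8,9}; region has {1,4,6,7,9} → only 5 remains.
R2C7 = 6: in row 2, 6 can only go here (every other open cell in that row sees a 6).
R2C3 = 8: in row 2, 8 can only go here (every other open cell in that row sees an 8).
R6C9 = 7: row 6 has {1,2,3,8,9}; col 9 has {1,8}; region has {2,4,5,6,8} → only 7 remains.
R6C8 = 6: row 6 has {1,2,3,7,8,9}; col 8 has {4,5}; region has {1,2,8,9} → only 6 remains.
R2C6 = 7: in row 2, 7 can only go here (every other open cell in that row sees a 7).
R1C4 = 7: in row 1, 7 can only go here (every other open cell in that row sees a 7).
R3C7 = 8: in row 3, 8 can only go here (every other open cell in that row sees an 8).
R3C2 = 2: in row 3, 2 can only go here (every other open cell in that row sees a 2).
R2C2 = 3: row 2 has {1,4,5,6,7,8,9}; col 2 has {1,2,8}; region has {1,2,4,5,6,7,8,9} → only 3 remains.
R2C5 = 2: row 2 has {1,3,4,5,6,7,8,9}; col 5 has {5,6,7,8,9}; region has {1,5,6,7,8} → only 2 remains.
R4C8 = 1: in row 4, 1 can only go here (every other open cell in that row sees a 1).

1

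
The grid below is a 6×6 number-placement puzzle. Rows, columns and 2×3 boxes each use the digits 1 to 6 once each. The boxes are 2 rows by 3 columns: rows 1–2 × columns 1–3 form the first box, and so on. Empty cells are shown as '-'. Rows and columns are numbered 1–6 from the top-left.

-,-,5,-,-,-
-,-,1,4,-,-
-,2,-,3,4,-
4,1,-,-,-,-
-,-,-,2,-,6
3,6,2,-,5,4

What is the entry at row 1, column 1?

2

row 2, column 2 = 3 (sole candidate).
row 3, column 3 = 6 (sole candidate).
row 4, column 3 = 3 (sole candidate).
row 5, column 3 = 4 (sole candidate).
row 6, column 4 = 1 (sole candidate).
row 1, column 2 = 4 (sole candidate).
row 1, column 4 = 6 (sole candidate).
row 2, column 5 = 2 (sole candidate).
row 2, column 6 = 5 (sole candidate).
row 3, column 1 = 5 (sole candidate).
row 3, column 6 = 1 (sole candidate).
row 4, column 4 = 5 (sole candidate).
row 4, column 5 = 6 (sole candidate).
row 4, column 6 = 2 (sole candidate).
row 5, column 1 = 1 (sole candidate).
row 5, column 2 = 5 (sole candidate).
row 5, column 5 = 3 (sole candidate).
row 1, column 1 = 2: row 1 has {4,5,6}; col 1 has {1,3,4,5}; box has {1,3,4,5} → only 2 remains.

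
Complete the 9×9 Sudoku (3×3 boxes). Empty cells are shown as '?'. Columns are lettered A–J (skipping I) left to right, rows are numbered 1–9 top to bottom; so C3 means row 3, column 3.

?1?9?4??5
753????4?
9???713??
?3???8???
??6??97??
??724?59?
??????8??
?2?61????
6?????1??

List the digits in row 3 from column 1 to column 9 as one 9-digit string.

964571328

D2 = 8: row 2 has {3,4,5,7}; col 4 has {2,6,9}; box has {1,4,7,9} → only 8 remains.
D3 = 5: row 3 has {1,3,7,9}; col 4 has {2,6,8,9}; box has {1,4,7,8,9} → only 5 remains.
B6 = 8: row 6 has {2,4,5,7,9}; col 2 has {1,2,3,5}; box has {3,6,7} → only 8 remains.
B5 = 4: row 5 has {6,7,9}; col 2 has {1,2,3,5,8}; box has {3,6,7,8} → only 4 remains.
A6 = 1: row 6 has {2,4,5,7,8,9}; col 1 has {6,7,9}; box has {3,4,6,7,8} → only 1 remains.
B3 = 6: row 3 has {1,3,5,7,9}; col 2 has {1,2,3,4,5,8}; box has {1,3,5,7,9} → only 6 remains.
E1 = 3: in row 1, 3 can only go here (every other open cell in that row sees a 3).
H1 = 7: in row 1, 7 can only go here (every other open cell in that row sees a 7).
E5 = 5: row 5 has {4,6,7,9}; col 5 has {1,3,4,7}; box has {2,4,8,9} → only 5 remains.
E4 = 6: row 4 has {3,8}; col 5 has {1,3,4,5,7}; box has {2,4,5,8,9} → only 6 remains.
A5 = 2: row 5 has {4,5,6,7,9}; col 1 has {1,6,7,9}; box has {1,3,4,6,7,8} → only 2 remains.
F6 = 3: row 6 has {1,2,4,5,7,8,9}; col 6 has {1,4,8,9}; box has {2,4,5,6,8,9} → only 3 remains.
J6 = 6: row 6 has {1,2,3,4,5,7,8,9}; col 9 has {5}; box has {5,7,9} → only 6 remains.
A1 = 8: row 1 has {1,3,4,5,7,9}; col 1 has {1,2,6,7,9}; box has {1,3,5,6,7,9} → only 8 remains.
C1 = 2: row 1 has {1,3,4,5,7,8,9}; col 3 has {3,6,7}; box has {1,3,5,6,7,8,9} → only 2 remains.
G1 = 6: row 1 has {1,2,3,4,5,7,8,9}; col 7 has {1,3,5,7,8}; box has {3,4,5,7} → only 6 remains.
E2 = 2: row 2 has {3,4,5,7,8}; col 5 has {1,3,4,5,6,7}; box has {1,3,4,5,7,8,9} → only 2 remains.
F2 = 6: row 2 has {2,3,4,5,7,8}; col 6 has {1,3,4,8,9}; box has {1,2,3,4,5,7,8,9} → only 6 remains.
G2 = 9: row 2 has {2,3,4,5,6,7,8}; col 7 has {1,3,5,6,7,8}; box has {3,4,5,6,7} → only 9 remains.
J2 = 1: row 2 has {2,3,4,5,6,7,8,9}; col 9 has {5,6}; box has {3,4,5,6,7,9} → only 1 remains.
C3 = 4: row 3 has {1,3,5,6,7,9}; col 3 has {2,3,6,7}; box has {1,2,3,5,6,7,8,9} → only 4 remains.
A4 = 5: row 4 has {3,6,8}; col 1 has {1,2,6,7,8,9}; box has {1,2,3,4,6,7,8} → only 5 remains.
C4 = 9: row 4 has {3,5,6,8}; col 3 has {2,3,4,6,7}; box has {1,2,3,4,5,6,7,8} → only 9 remains.
D5 = 1: row 5 has {2,4,5,6,7,9}; col 4 has {2,5,6,8,9}; box has {2,3,4,5,6,8,9} → only 1 remains.
E7 = 9: row 7 has {8}; col 5 has {1,2,3,4,5,6,7}; box has {1,6} → only 9 remains.
G8 = 4: row 8 has {1,2,6}; col 7 has {1,3,5,6,7,8,9}; box has {1,8} → only 4 remains.
E9 = 8: row 9 has {1,6}; col 5 has {1,2,3,4,5,6,7,9}; box has {1,6,9} → only 8 remains.
D4 = 7: row 4 has {3,5,6,8,9}; col 4 has {1,2,5,6,8,9}; box has {1,2,3,4,5,6,8,9} → only 7 remains.
G4 = 2: row 4 has {3,5,6,7,8,9}; col 7 has {1,3,4,5,6,7,8,9}; box has {5,6,7,9} → only 2 remains.
H4 = 1: row 4 has {2,3,5,6,7,8,9}; col 8 has {4,7,9}; box has {2,5,6,7,9} → only 1 remains.
J4 = 4: row 4 has {1,2,3,5,6,7,8,9}; col 9 has {1,5,6}; box has {1,2,5,6,7,9} → only 4 remains.
B7 = 7: row 7 has {8,9}; col 2 has {1,2,3,4,5,6,8}; box has {2,6} → only 7 remains.
A8 = 3: row 8 has {1,2,4,6}; col 1 has {1,2,5,6,7,8,9}; box has {2,6,7} → only 3 remains.
H8 = 5: row 8 has {1,2,3,4,6}; col 8 has {1,4,7,9}; box has {1,4,8} → only 5 remains.
B9 = 9: row 9 has {1,6,8}; col 2 has {1,2,3,4,5,6,7,8}; box has {2,3,6,7} → only 9 remains.
C9 = 5: row 9 has {1,6,8,9}; col 3 has {2,3,4,6,7,9}; box has {2,3,6,7,9} → only 5 remains.
A7 = 4: row 7 has {7,8,9}; col 1 has {1,2,3,5,6,7,8,9}; box has {2,3,5,6,7,9} → only 4 remains.
C7 = 1: row 7 has {4,7,8,9}; col 3 has {2,3,4,5,6,7,9}; box has {2,3,4,5,6,7,9} → only 1 remains.
D7 = 3: row 7 has {1,4,7,8,9}; col 4 has {1,2,5,6,7,8,9}; box has {1,6,8,9} → only 3 remains.
J7 = 2: row 7 has {1,3,4,7,8,9}; col 9 has {1,4,5,6}; box has {1,4,5,8} → only 2 remains.
C8 = 8: row 8 has {1,2,3,4,5,6}; col 3 has {1,2,3,4,5,6,7,9}; box has {1,2,3,4,5,6,7,9} → only 8 remains.
F8 = 7: row 8 has {1,2,3,4,5,6,8}; col 6 has {1,3,4,6,8,9}; box has {1,3,6,8,9} → only 7 remains.
J8 = 9: row 8 has {1,2,3,4,5,6,7,8}; col 9 has {1,2,4,5,6}; box has {1,2,4,5,8} → only 9 remains.
D9 = 4: row 9 has {1,5,6,8,9}; col 4 has {1,2,3,5,6,7,8,9}; box has {1,3,6,7,8,9} → only 4 remains.
F9 = 2: row 9 has {1,4,5,6,8,9}; col 6 has {1,3,4,6,7,8,9}; box has {1,3,4,6,7,8,9} → only 2 remains.
H9 = 3: row 9 has {1,2,4,5,6,8,9}; col 8 has {1,4,5,7,9}; box has {1,2,4,5,8,9} → only 3 remains.
J9 = 7: row 9 has {1,2,3,4,5,6,8,9}; col 9 has {1,2,4,5,6,9}; box has {1,2,3,4,5,8,9} → only 7 remains.
J3 = 8: row 3 has {1,3,4,5,6,7,9}; col 9 has {1,2,4,5,6,7,9}; box has {1,3,4,5,6,7,9} → only 8 remains.
H5 = 8: row 5 has {1,2,4,5,6,7,9}; col 8 has {1,3,4,5,7,9}; box has {1,2,4,5,6,7,9} → only 8 remains.
J5 = 3: row 5 has {1,2,4,5,6,7,8,9}; col 9 has {1,2,4,5,6,7,8,9}; box has {1,2,4,5,6,7,8,9} → only 3 remains.
F7 = 5: row 7 has {1,2,3,4,7,8,9}; col 6 has {1,2,3,4,6,7,8,9}; box has {1,2,3,4,6,7,8,9} → only 5 remains.
H7 = 6: row 7 has {1,2,3,4,5,7,8,9}; col 8 has {1,3,4,5,7,8,9}; box has {1,2,3,4,5,7,8,9} → only 6 remains.
H3 = 2: row 3 has {1,3,4,5,6,7,8,9}; col 8 has {1,3,4,5,6,7,8,9}; box has {1,3,4,5,6,7,8,9} → only 2 remains.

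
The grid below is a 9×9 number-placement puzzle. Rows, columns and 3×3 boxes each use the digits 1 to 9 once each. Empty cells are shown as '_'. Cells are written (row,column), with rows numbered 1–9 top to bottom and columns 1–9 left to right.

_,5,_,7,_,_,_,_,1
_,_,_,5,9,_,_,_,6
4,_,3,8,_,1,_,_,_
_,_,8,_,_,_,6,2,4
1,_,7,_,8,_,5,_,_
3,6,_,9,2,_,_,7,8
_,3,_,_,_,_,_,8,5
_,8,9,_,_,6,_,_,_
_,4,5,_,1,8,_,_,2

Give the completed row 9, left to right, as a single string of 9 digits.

745318962

(3,5) = 6: row 3 has {1,3,4,8}; col 5 has {1,2,8,9}; box has {1,5,7,8,9} → only 6 remains.
(4,2) = 9: row 4 has {2,4,6,8}; col 2 has {3,4,5,6,8}; box has {1,3,6,7,8} → only 9 remains.
(5,2) = 2: row 5 has {1,5,7,8}; col 2 has {3,4,5,6,8,9}; box has {1,3,6,7,8,9} → only 2 remains.
(6,3) = 4: row 6 has {2,3,6,7,8,9}; col 3 has {3,5,7,8,9}; box has {1,2,3,6,7,8,9} → only 4 remains.
(6,6) = 5: row 6 has {2,3,4,6,7,8,9}; col 6 has {1,6,8}; box has {2,8,9} → only 5 remains.
(6,7) = 1: row 6 has {2,3,4,5,6,7,8,9}; col 7 has {5,6}; box has {2,4,5,6,7,8} → only 1 remains.
(9,4) = 3: row 9 has {1,2,4,5,8}; col 4 has {5,7,8,9}; box has {1,6,8} → only 3 remains.
(3,2) = 7: row 3 has {1,3,4,6,8}; col 2 has {2,3,4,5,6,8,9}; box has {3,4,5} → only 7 remains.
(3,9) = 9: row 3 has {1,3,4,6,7,8}; col 9 has {1,2,4,5,6,8}; box has {1,6} → only 9 remains.
(4,1) = 5: row 4 has {2,4,6,8,9}; col 1 has {1,3,4}; box has {1,2,3,4,6,7,8,9} → only 5 remains.
(4,4) = 1: row 4 has {2,4,5,6,8,9}; col 4 has {3,5,7,8,9}; box has {2,5,8,9} → only 1 remains.
(5,9) = 3: row 5 has {1,2,5,7,8}; col 9 has {1,2,4,5,6,8,9}; box has {1,2,4,5,6,7,8} → only 3 remains.
(8,9) = 7: row 8 has {6,8,9}; col 9 has {1,2,3,4,5,6,8,9}; box has {2,5,8} → only 7 remains.
(9,7) = 9: row 9 has {1,2,3,4,5,8}; col 7 has {1,5,6}; box has {2,5,7,8} → only 9 remains.
(9,8) = 6: row 9 has {1,2,3,4,5,8,9}; col 8 has {2,7,8}; box has {2,5,7,8,9} → only 6 remains.
(2,2) = 1: row 2 has {5,6,9}; col 2 has {2,3,4,5,6,7,8,9}; box has {3,4,5,7} → only 1 remains.
(2,3) = 2: row 2 has {1,5,6,9}; col 3 has {3,4,5,7,8,9}; box has {1,3,4,5,7} → only 2 remains.
(3,7) = 2: row 3 has {1,3,4,6,7,8,9}; col 7 has {1,5,6,9}; box has {1,6,9} → only 2 remains.
(3,8) = 5: row 3 has {1,2,3,4,6,7,8,9}; col 8 has {2,6,7,8}; box has {1,2,6,9} → only 5 remains.
(5,6) = 4: row 5 has {1,2,3,5,7,8}; col 6 has {1,5,6,8}; box has {1,2,5,8,9} → only 4 remains.
(5,8) = 9: row 5 has {1,2,3,4,5,7,8}; col 8 has {2,5,6,7,8}; box has {1,2,3,4,5,6,7,8} → only 9 remains.
(7,7) = 4: row 7 has {3,5,8}; col 7 has {1,2,5,6,9}; box has {2,5,6,7,8,9} → only 4 remains.
(8,1) = 2: row 8 has {6,7,8,9}; col 1 has {1,3,4,5}; box has {3,4,5,8,9} → only 2 remains.
(8,4) = 4: row 8 has {2,6,7,8,9}; col 4 has {1,3,5,7,8,9}; box has {1,3,6,8} → only 4 remains.
(8,5) = 5: row 8 has {2,4,6,7,8,9}; col 5 has {1,2,6,8,9}; box has {1,3,4,6,8} → only 5 remains.
(8,7) = 3: row 8 has {2,4,5,6,7,8,9}; col 7 has {1,2,4,5,6,9}; box has {2,4,5,6,7,8,9} → only 3 remains.
(8,8) = 1: row 8 has {2,3,4,5,6,7,8,9}; col 8 has {2,5,6,7,8,9}; box has {2,3,4,5,6,7,8,9} → only 1 remains.
(9,1) = 7: row 9 has {1,2,3,4,5,6,8,9}; col 1 has {1,2,3,4,5}; box has {2,3,4,5,8,9} → only 7 remains.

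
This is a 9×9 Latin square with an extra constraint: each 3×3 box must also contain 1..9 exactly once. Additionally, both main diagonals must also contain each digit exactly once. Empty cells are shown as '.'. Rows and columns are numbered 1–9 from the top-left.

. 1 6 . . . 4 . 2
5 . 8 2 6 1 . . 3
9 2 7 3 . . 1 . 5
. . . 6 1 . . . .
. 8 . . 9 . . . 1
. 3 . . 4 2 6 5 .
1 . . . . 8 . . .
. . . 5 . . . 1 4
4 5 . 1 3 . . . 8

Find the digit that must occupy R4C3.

R1C1 = 3: row 1 has {1,2,4,6}; col 1 has {1,4,5,9}; box has {1,2,5,6,7,8,9}; main diagonal has {1,2,6,7,8,9} → only 3 remains.
R2C2 = 4: row 2 has {1,2,3,5,6,8}; col 2 has {1,2,3,5,8}; box has {1,2,3,5,6,7,8,9}; main diagonal has {1,2,3,6,7,8,9} → only 4 remains.
R2C8 = 7: row 2 has {1,2,3,4,5,6,8}; col 8 has {1,5}; box has {1,2,3,4,5}; anti-diagonal has {1,2,4,9} → only 7 remains.
R3C5 = 8: row 3 has {1,2,3,5,7,9}; col 5 has {1,3,4,6,9}; box has {1,2,3,6} → only 8 remains.
R3C6 = 4: row 3 has {1,2,3,5,7,8,9}; col 6 has {1,2,8}; box has {1,2,3,6,8} → only 4 remains.
R3C8 = 6: row 3 has {1,2,3,4,5,7,8,9}; col 8 has {1,5,7}; box has {1,2,3,4,5,7} → only 6 remains.
R5C4 = 7: row 5 has {1,8,9}; col 4 has {1,2,3,5,6}; box has {1,2,4,6,9} → only 7 remains.
R6C1 = 7: row 6 has {2,3,4,5,6}; col 1 has {1,3,4,5,9}; box has {3,8} → only 7 remains.
R6C4 = 8: row 6 has {2,3,4,5,6,7}; col 4 has {1,2,3,5,6,7}; box has {1,2,4,6,7,9}; anti-diagonal has {1,2,4,7,9} → only 8 remains.
R6C9 = 9: row 6 has {2,3,4,5,6,7,8}; col 9 has {1,2,3,4,5,8}; box has {1,5,6} → only 9 remains.
R7C3 = 3: row 7 has {1,8}; col 3 has {6,7,8}; box has {1,4,5}; anti-diagonal has {1,2,4,7,8,9} → only 3 remains.
R7C7 = 5: row 7 has {1,3,8}; col 7 has {1,4,6}; box has {1,4,8}; main diagonal has {1,2,3,4,6,7,8,9} → only 5 remains.
R8C2 = 6: row 8 has {1,4,5}; col 2 has {1,2,3,4,5,8}; box has {1,3,4,5}; anti-diagonal has {1,2,3,4,7,8,9} → only 6 remains.
R1C4 = 9: row 1 has {1,2,3,4,6}; col 4 has {1,2,3,5,6,7,8}; box has {1,2,3,4,6,8} → only 9 remains.
R1C8 = 8: row 1 has {1,2,3,4,6,9}; col 8 has {1,5,6,7}; box has {1,2,3,4,5,6,7} → only 8 remains.
R2C7 = 9: row 2 has {1,2,3,4,5,6,7,8}; col 7 has {1,4,5,6}; box has {1,2,3,4,5,6,7,8} → only 9 remains.
R4C1 = 2: row 4 has {1,6}; col 1 has {1,3,4,5,7,9}; box has {3,7,8} → only 2 remains.
R4C2 = 9: row 4 has {1,2,6}; col 2 has {1,2,3,4,5,6,8}; box has {2,3,7,8} → only 9 remains.
R4C6 = 5: row 4 has {1,2,6,9}; col 6 has {1,2,4,8}; box has {1,2,4,6,7,8,9}; anti-diagonal has {1,2,3,4,6,7,8,9} → only 5 remains.
R4C9 = 7: row 4 has {1,2,5,6,9}; col 9 has {1,2,3,4,5,8,9}; box has {1,5,6,9} → only 7 remains.
R5C1 = 6: row 5 has {1,7,8,9}; col 1 has {1,2,3,4,5,7,9}; box has {2,3,7,8,9} → only 6 remains.
R5C6 = 3: row 5 has {1,6,7,8,9}; col 6 has {1,2,4,5,8}; box has {1,2,4,5,6,7,8,9} → only 3 remains.
R5C7 = 2: row 5 has {1,3,6,7,8,9}; col 7 has {1,4,5,6,9}; box has {1,5,6,7,9} → only 2 remains.
R5C8 = 4: row 5 has {1,2,3,6,7,8,9}; col 8 has {1,5,6,7,8}; box has {1,2,5,6,7,9} → only 4 remains.
R6C3 = 1: row 6 has {2,3,4,5,6,7,8,9}; col 3 has {3,6,7,8}; box has {2,3,6,7,8,9} → only 1 remains.
R7C2 = 7: row 7 has {1,3,5,8}; col 2 has {1,2,3,4,5,6,8,9}; box has {1,3,4,5,6} → only 7 remains.
R7C4 = 4: row 7 has {1,3,5,7,8}; col 4 has {1,2,3,5,6,7,8,9}; box has {1,3,5,8} → only 4 remains.
R7C5 = 2: row 7 has {1,3,4,5,7,8}; col 5 has {1,3,4,6,8,9}; box has {1,3,4,5,8} → only 2 remains.
R7C8 = 9: row 7 has {1,2,3,4,5,7,8}; col 8 has {1,4,5,6,7,8}; box has {1,4,5,8} → only 9 remains.
R7C9 = 6: row 7 has {1,2,3,4,5,7,8,9}; col 9 has {1,2,3,4,5,7,8,9}; box has {1,4,5,8,9} → only 6 remains.
R8C1 = 8: row 8 has {1,4,5,6}; col 1 has {1,2,3,4,5,6,7,9}; box has {1,3,4,5,6,7} → only 8 remains.
R8C5 = 7: row 8 has {1,4,5,6,8}; col 5 has {1,2,3,4,6,8,9}; box has {1,2,3,4,5,8} → only 7 remains.
R8C6 = 9: row 8 has {1,4,5,6,7,8}; col 6 has {1,2,3,4,5,8}; box has {1,2,3,4,5,7,8} → only 9 remains.
R8C7 = 3: row 8 has {1,4,5,6,7,8,9}; col 7 has {1,2,4,5,6,9}; box has {1,4,5,6,8,9} → only 3 remains.
R9C6 = 6: row 9 has {1,3,4,5,8}; col 6 has {1,2,3,4,5,8,9}; box has {1,2,3,4,5,7,8,9} → only 6 remains.
R9C7 = 7: row 9 has {1,3,4,5,6,8}; col 7 has {1,2,3,4,5,6,9}; box has {1,3,4,5,6,8,9} → only 7 remains.
R9C8 = 2: row 9 has {1,3,4,5,6,7,8}; col 8 has {1,4,5,6,7,8,9}; box has {1,3,4,5,6,7,8,9} → only 2 remains.
R1C5 = 5: row 1 has {1,2,3,4,6,8,9}; col 5 has {1,2,3,4,6,7,8,9}; box has {1,2,3,4,6,8,9} → only 5 remains.
R1C6 = 7: row 1 has {1,2,3,4,5,6,8,9}; col 6 has {1,2,3,4,5,6,8,9}; box has {1,2,3,4,5,6,8,9} → only 7 remains.
R4C3 = 4: row 4 has {1,2,5,6,7,9}; col 3 has {1,3,6,7,8}; box has {1,2,3,6,7,8,9} → only 4 remains.

4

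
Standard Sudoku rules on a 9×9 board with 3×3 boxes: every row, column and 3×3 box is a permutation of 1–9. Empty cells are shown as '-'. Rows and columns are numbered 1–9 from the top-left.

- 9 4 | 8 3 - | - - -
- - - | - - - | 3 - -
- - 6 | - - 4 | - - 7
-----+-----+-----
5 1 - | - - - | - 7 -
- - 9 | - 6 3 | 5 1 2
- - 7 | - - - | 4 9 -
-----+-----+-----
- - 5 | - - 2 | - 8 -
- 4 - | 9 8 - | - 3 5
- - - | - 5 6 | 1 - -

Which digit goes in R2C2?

5

R5C2 = 8 (sole candidate).
R5C1 = 4 (sole candidate).
R5C4 = 7 (sole candidate).
R2C4 = 6 (hidden single in column 4).
R1C8 = 6 (hidden single in column 8).
R1C7 = 2 (sole candidate).
R1C9 = 1 (sole candidate).
R3C8 = 5 (sole candidate).
R1C1 = 7 (sole candidate).
R1C6 = 5 (sole candidate).
R2C8 = 4 (sole candidate).
R9C8 = 2 (sole candidate).
R2C2 = 5: in row 2, 5 can only go here (every other open cell in that row sees a 5).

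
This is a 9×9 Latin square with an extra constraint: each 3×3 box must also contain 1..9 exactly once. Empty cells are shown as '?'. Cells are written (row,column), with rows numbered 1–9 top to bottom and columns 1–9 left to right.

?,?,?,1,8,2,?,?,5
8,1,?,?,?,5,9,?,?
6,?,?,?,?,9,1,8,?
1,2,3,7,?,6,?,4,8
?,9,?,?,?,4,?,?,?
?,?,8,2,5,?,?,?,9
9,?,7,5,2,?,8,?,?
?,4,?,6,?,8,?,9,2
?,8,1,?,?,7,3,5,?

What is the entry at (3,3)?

(4,5) = 9 (sole candidate).
(4,7) = 5 (sole candidate).
(8,3) = 5 (sole candidate).
(8,7) = 7 (sole candidate).
(9,1) = 2 (sole candidate).
(9,5) = 4 (sole candidate).
(9,9) = 6 (sole candidate).
(5,3) = 6 (sole candidate).
(5,7) = 2 (sole candidate).
(6,2) = 7 (sole candidate).
(6,7) = 6 (sole candidate).
(7,8) = 1 (sole candidate).
(7,9) = 4 (sole candidate).
(8,1) = 3 (sole candidate).
(8,5) = 1 (sole candidate).
(9,4) = 9 (sole candidate).
(1,2) = 3 (sole candidate).
(1,7) = 4 (sole candidate).
(3,2) = 5 (sole candidate).
(5,1) = 5 (sole candidate).
(5,5) = 3 (sole candidate).
(5,8) = 7 (sole candidate).
(5,9) = 1 (sole candidate).
(6,1) = 4 (sole candidate).
(6,6) = 1 (sole candidate).
(6,8) = 3 (sole candidate).
(7,2) = 6 (sole candidate).
(7,6) = 3 (sole candidate).
(1,1) = 7 (sole candidate).
(1,3) = 9 (sole candidate).
(1,8) = 6 (sole candidate).
(2,8) = 2 (sole candidate).
(3,5) = 7 (sole candidate).
(3,9) = 3 (sole candidate).
(5,4) = 8 (sole candidate).
(2,3) = 4 (sole candidate).
(2,4) = 3 (sole candidate).
(2,5) = 6 (sole candidate).
(2,9) = 7 (sole candidate).
(3,3) = 2: row 3 has {1,3,5,6,7,8,9}; col 3 has {1,3,4,5,6,7,8,9}; box has {1,3,4,5,6,7,8,9} → only 2 remains.

2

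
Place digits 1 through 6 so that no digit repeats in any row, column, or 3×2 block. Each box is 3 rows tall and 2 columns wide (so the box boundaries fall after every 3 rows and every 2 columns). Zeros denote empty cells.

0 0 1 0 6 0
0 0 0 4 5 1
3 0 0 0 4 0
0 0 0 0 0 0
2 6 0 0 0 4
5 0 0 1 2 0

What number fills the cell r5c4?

3

r1c1 = 4: row 1 has {1,6}; col 1 has {2,3,5}; box has {3} → only 4 remains.
r2c1 = 6: row 2 has {1,4,5}; col 1 has {2,3,4,5}; box has {3,4} → only 6 remains.
r2c2 = 2: row 2 has {1,4,5,6}; col 2 has {6}; box has {3,4,6} → only 2 remains.
r2c3 = 3: row 2 has {1,2,4,5,6}; col 3 has {1}; box has {1,4} → only 3 remains.
r3c6 = 2: row 3 has {3,4}; col 6 has {1,4}; box has {1,4,5,6} → only 2 remains.
r4c1 = 1: row 4 has {}; col 1 has {2,3,4,5,6}; box has {2,5,6} → only 1 remains.
r4c5 = 3: row 4 has {1}; col 5 has {2,4,5,6}; box has {2,4} → only 3 remains.
r5c3 = 5: row 5 has {2,4,6}; col 3 has {1,3}; box has {1} → only 5 remains.
r5c4 = 3: row 5 has {2,4,5,6}; col 4 has {1,4}; box has {1,5} → only 3 remains.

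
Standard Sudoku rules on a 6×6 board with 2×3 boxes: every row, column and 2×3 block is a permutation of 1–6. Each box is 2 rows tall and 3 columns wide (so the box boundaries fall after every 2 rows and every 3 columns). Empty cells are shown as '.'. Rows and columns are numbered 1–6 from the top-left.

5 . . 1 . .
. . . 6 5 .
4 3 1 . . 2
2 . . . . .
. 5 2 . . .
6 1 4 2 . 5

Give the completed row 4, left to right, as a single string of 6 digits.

R2C3 = 3 (sole candidate).
R2C6 = 4 (sole candidate).
R3C4 = 5 (sole candidate).
R3C5 = 6 (sole candidate).
R4C2 = 6: row 4 has {2}; col 2 has {1,3,5}; box has {1,2,3,4} → only 6 remains.
R4C3 = 5: row 4 has {2,6}; col 3 has {1,2,3,4}; box has {1,2,3,4,6} → only 5 remains.
R5C1 = 3 (sole candidate).
R5C4 = 4 (sole candidate).
R5C5 = 1 (sole candidate).
R5C6 = 6 (sole candidate).
R6C5 = 3 (sole candidate).
R1C3 = 6 (sole candidate).
R1C5 = 2 (sole candidate).
R1C6 = 3 (sole candidate).
R2C1 = 1 (sole candidate).
R2C2 = 2 (sole candidate).
R4C4 = 3: row 4 has {2,5,6}; col 4 has {1,2,4,5,6}; box has {2,5,6} → only 3 remains.
R4C5 = 4: row 4 has {2,3,5,6}; col 5 has {1,2,3,5,6}; box has {2,3,5,6} → only 4 remains.
R4C6 = 1: row 4 has {2,3,4,5,6}; col 6 has {2,3,4,5,6}; box has {2,3,4,5,6} → only 1 remains.

265341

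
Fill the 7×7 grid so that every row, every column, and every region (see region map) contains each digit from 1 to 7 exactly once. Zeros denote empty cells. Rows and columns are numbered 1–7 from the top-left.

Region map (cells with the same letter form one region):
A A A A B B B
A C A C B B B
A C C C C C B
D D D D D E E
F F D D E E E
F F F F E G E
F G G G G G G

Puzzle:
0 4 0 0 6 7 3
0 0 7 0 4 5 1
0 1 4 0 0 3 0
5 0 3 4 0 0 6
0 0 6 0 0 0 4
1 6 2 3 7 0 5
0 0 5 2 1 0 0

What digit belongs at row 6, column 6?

4

row 1, column 1 = 2 (sole candidate).
row 1, column 3 = 1 (sole candidate).
row 1, column 4 = 5 (sole candidate).
row 2, column 2 = 2 (sole candidate).
row 2, column 4 = 6 (sole candidate).
row 3, column 1 = 6 (sole candidate).
row 3, column 4 = 7 (sole candidate).
row 3, column 5 = 5 (sole candidate).
row 3, column 7 = 2 (sole candidate).
row 4, column 2 = 7 (sole candidate).
row 4, column 5 = 2 (sole candidate).
row 4, column 6 = 1 (sole candidate).
row 5, column 1 = 7 (sole candidate).
row 5, column 2 = 5 (sole candidate).
row 5, column 4 = 1 (sole candidate).
row 5, column 5 = 3 (sole candidate).
row 5, column 6 = 2 (sole candidate).
row 6, column 6 = 4: row 6 has {1,2,3,5,6,7}; col 6 has {1,2,3,5,7}; region has {1,2,5} → only 4 remains.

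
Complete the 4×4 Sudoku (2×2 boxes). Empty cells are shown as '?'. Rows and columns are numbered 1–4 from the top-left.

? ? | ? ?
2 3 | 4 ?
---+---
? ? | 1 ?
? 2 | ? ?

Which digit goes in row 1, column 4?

row 2, column 4 = 1 (sole candidate).
row 3, column 2 = 4 (sole candidate).
row 4, column 3 = 3 (sole candidate).
row 4, column 4 = 4 (sole candidate).
row 1, column 2 = 1 (sole candidate).
row 1, column 3 = 2 (sole candidate).
row 1, column 4 = 3: row 1 has {1,2}; col 4 has {1,4}; box has {1,2,4} → only 3 remains.

3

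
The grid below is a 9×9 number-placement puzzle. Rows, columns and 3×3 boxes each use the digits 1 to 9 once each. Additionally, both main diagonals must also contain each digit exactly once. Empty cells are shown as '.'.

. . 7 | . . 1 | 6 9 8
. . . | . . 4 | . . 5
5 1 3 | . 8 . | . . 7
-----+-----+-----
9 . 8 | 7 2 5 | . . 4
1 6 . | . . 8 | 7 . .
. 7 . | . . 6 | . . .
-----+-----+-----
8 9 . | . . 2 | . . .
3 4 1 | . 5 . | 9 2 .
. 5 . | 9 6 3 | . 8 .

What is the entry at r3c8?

r1c1 = 4 (sole candidate).
r1c2 = 2 (sole candidate).
r1c5 = 3 (sole candidate).
r2c1 = 6 (sole candidate).
r2c2 = 8 (sole candidate).
r2c3 = 9 (sole candidate).
r2c4 = 2 (sole candidate).
r2c5 = 7 (sole candidate).
r3c4 = 6 (sole candidate).
r3c6 = 9 (sole candidate).
r3c7 = 2 (sole candidate).
r3c8 = 4: row 3 has {1,2,3,5,6,7,8,9}; col 8 has {2,8,9}; box has {2,5,6,7,8,9} → only 4 remains.

4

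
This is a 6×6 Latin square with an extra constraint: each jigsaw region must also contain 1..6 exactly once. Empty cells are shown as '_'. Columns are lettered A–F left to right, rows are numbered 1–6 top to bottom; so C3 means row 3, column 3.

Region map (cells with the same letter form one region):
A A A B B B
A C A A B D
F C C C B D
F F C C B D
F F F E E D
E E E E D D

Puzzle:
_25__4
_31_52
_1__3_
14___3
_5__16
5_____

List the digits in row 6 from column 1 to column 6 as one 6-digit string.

562341

E1 = 6 (sole candidate).
F3 = 5 (sole candidate).
E4 = 2 (sole candidate).
B6 = 6: row 6 has {5}; col 2 has {1,2,3,4,5}; region has {1,5} → only 6 remains.
E6 = 4: row 6 has {5,6}; col 5 has {1,2,3,5,6}; region has {2,3,5,6} → only 4 remains.
F6 = 1: row 6 has {4,5,6}; col 6 has {2,3,4,5,6}; region has {2,3,4,5,6} → only 1 remains.
A1 = 3 (sole candidate).
D1 = 1 (sole candidate).
C4 = 6 (sole candidate).
D4 = 5 (sole candidate).
A5 = 2 (sole candidate).
C5 = 3 (sole candidate).
D5 = 4 (sole candidate).
C6 = 2: row 6 has {1,4,5,6}; col 3 has {1,3,5,6}; region has {1,4,5,6} → only 2 remains.
D6 = 3: row 6 has {1,2,4,5,6}; col 4 has {1,4,5}; region has {1,2,4,5,6} → only 3 remains.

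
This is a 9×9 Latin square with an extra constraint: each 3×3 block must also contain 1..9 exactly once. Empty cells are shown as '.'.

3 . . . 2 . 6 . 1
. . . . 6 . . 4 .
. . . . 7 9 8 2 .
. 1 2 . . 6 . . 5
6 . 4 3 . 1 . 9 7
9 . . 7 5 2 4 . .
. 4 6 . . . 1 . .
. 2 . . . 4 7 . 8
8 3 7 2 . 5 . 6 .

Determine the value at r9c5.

1

r1c6 = 8: row 1 has {1,2,3,6}; col 6 has {1,2,4,5,6,9}; box has {2,6,7,9} → only 8 remains.
r2c6 = 3: row 2 has {4,6}; col 6 has {1,2,4,5,6,8,9}; box has {2,6,7,8,9} → only 3 remains.
r2c9 = 9: row 2 has {3,4,6}; col 9 has {1,5,7,8}; box has {1,2,4,6,8} → only 9 remains.
r3c9 = 3: row 3 has {2,7,8,9}; col 9 has {1,5,7,8,9}; box has {1,2,4,6,8,9} → only 3 remains.
r4c1 = 7: row 4 has {1,2,5,6}; col 1 has {3,6,8,9}; box has {1,2,4,6,9} → only 7 remains.
r4c7 = 3: row 4 has {1,2,5,6,7}; col 7 has {1,4,6,7,8}; box has {4,5,7,9} → only 3 remains.
r4c8 = 8: row 4 has {1,2,3,5,6,7}; col 8 has {2,4,6,9}; box has {3,4,5,7,9} → only 8 remains.
r5c5 = 8: row 5 has {1,3,4,6,7,9}; col 5 has {2,5,6,7}; box has {1,2,3,5,6,7} → only 8 remains.
r5c7 = 2: row 5 has {1,3,4,6,7,8,9}; col 7 has {1,3,4,6,7,8}; box has {3,4,5,7,8,9} → only 2 remains.
r6c2 = 8: row 6 has {2,4,5,7,9}; col 2 has {1,2,3,4}; box has {1,2,4,6,7,9} → only 8 remains.
r6c3 = 3: row 6 has {2,4,5,7,8,9}; col 3 has {2,4,6,7}; box has {1,2,4,6,7,8,9} → only 3 remains.
r6c8 = 1: row 6 has {2,3,4,5,7,8,9}; col 8 has {2,4,6,8,9}; box has {2,3,4,5,7,8,9} → only 1 remains.
r6c9 = 6: row 6 has {1,2,3,4,5,7,8,9}; col 9 has {1,3,5,7,8,9}; box has {1,2,3,4,5,7,8,9} → only 6 remains.
r7c1 = 5: row 7 has {1,4,6}; col 1 has {3,6,7,8,9}; box has {2,3,4,6,7,8} → only 5 remains.
r7c6 = 7: row 7 has {1,4,5,6}; col 6 has {1,2,3,4,5,6,8,9}; box has {2,4,5} → only 7 remains.
r7c8 = 3: row 7 has {1,4,5,6,7}; col 8 has {1,2,4,6,8,9}; box has {1,6,7,8} → only 3 remains.
r7c9 = 2: row 7 has {1,3,4,5,6,7}; col 9 has {1,3,5,6,7,8,9}; box has {1,3,6,7,8} → only 2 remains.
r8c1 = 1: row 8 has {2,4,7,8}; col 1 has {3,5,6,7,8,9}; box has {2,3,4,5,6,7,8} → only 1 remains.
r8c3 = 9: row 8 has {1,2,4,7,8}; col 3 has {2,3,4,6,7}; box has {1,2,3,4,5,6,7,8} → only 9 remains.
r8c4 = 6: row 8 has {1,2,4,7,8,9}; col 4 has {2,3,7}; box has {2,4,5,7} → only 6 remains.
r8c5 = 3: row 8 has {1,2,4,6,7,8,9}; col 5 has {2,5,6,7,8}; box has {2,4,5,6,7} → only 3 remains.
r8c8 = 5: row 8 has {1,2,3,4,6,7,8,9}; col 8 has {1,2,3,4,6,8,9}; box has {1,2,3,6,7,8} → only 5 remains.
r9c7 = 9: row 9 has {2,3,5,6,7,8}; col 7 has {1,2,3,4,6,7,8}; box has {1,2,3,5,6,7,8} → only 9 remains.
r9c9 = 4: row 9 has {2,3,5,6,7,8,9}; col 9 has {1,2,3,5,6,7,8,9}; box has {1,2,3,5,6,7,8,9} → only 4 remains.
r1c3 = 5: row 1 has {1,2,3,6,8}; col 3 has {2,3,4,6,7,9}; box has {3} → only 5 remains.
r1c4 = 4: row 1 has {1,2,3,5,6,8}; col 4 has {2,3,6,7}; box has {2,3,6,7,8,9} → only 4 remains.
r1c8 = 7: row 1 has {1,2,3,4,5,6,8}; col 8 has {1,2,3,4,5,6,8,9}; box has {1,2,3,4,6,8,9} → only 7 remains.
r2c1 = 2: row 2 has {3,4,6,9}; col 1 has {1,3,5,6,7,8,9}; box has {3,5} → only 2 remains.
r2c2 = 7: row 2 has {2,3,4,6,9}; col 2 has {1,2,3,4,8}; box has {2,3,5} → only 7 remains.
r2c7 = 5: row 2 has {2,3,4,6,7,9}; col 7 has {1,2,3,4,6,7,8,9}; box has {1,2,3,4,6,7,8,9} → only 5 remains.
r3c1 = 4: row 3 has {2,3,7,8,9}; col 1 has {1,2,3,5,6,7,8,9}; box has {2,3,5,7} → only 4 remains.
r3c2 = 6: row 3 has {2,3,4,7,8,9}; col 2 has {1,2,3,4,7,8}; box has {2,3,4,5,7} → only 6 remains.
r3c3 = 1: row 3 has {2,3,4,6,7,8,9}; col 3 has {2,3,4,5,6,7,9}; box has {2,3,4,5,6,7} → only 1 remains.
r3c4 = 5: row 3 has {1,2,3,4,6,7,8,9}; col 4 has {2,3,4,6,7}; box has {2,3,4,6,7,8,9} → only 5 remains.
r4c4 = 9: row 4 has {1,2,3,5,6,7,8}; col 4 has {2,3,4,5,6,7}; box has {1,2,3,5,6,7,8} → only 9 remains.
r4c5 = 4: row 4 has {1,2,3,5,6,7,8,9}; col 5 has {2,3,5,6,7,8}; box has {1,2,3,5,6,7,8,9} → only 4 remains.
r5c2 = 5: row 5 has {1,2,3,4,6,7,8,9}; col 2 has {1,2,3,4,6,7,8}; box has {1,2,3,4,6,7,8,9} → only 5 remains.
r7c4 = 8: row 7 has {1,2,3,4,5,6,7}; col 4 has {2,3,4,5,6,7,9}; box has {2,3,4,5,6,7} → only 8 remains.
r7c5 = 9: row 7 has {1,2,3,4,5,6,7,8}; col 5 has {2,3,4,5,6,7,8}; box has {2,3,4,5,6,7,8} → only 9 remains.
r9c5 = 1: row 9 has {2,3,4,5,6,7,8,9}; col 5 has {2,3,4,5,6,7,8,9}; box has {2,3,4,5,6,7,8,9} → only 1 remains.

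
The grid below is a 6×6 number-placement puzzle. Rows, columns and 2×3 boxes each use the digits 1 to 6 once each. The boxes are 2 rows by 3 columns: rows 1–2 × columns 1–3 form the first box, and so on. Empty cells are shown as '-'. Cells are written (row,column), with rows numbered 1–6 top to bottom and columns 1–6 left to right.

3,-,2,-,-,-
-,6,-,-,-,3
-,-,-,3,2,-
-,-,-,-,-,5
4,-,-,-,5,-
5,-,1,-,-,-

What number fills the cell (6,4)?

6

(2,1) = 1: row 2 has {3,6}; col 1 has {3,4,5}; box has {2,3,6} → only 1 remains.
(2,5) = 4: row 2 has {1,3,6}; col 5 has {2,5}; box has {3} → only 4 remains.
(3,1) = 6: row 3 has {2,3}; col 1 has {1,3,4,5}; box has {} → only 6 remains.
(4,1) = 2: row 4 has {5}; col 1 has {1,3,4,5,6}; box has {6} → only 2 remains.
(2,3) = 5: row 2 has {1,3,4,6}; col 3 has {1,2}; box has {1,2,3,6} → only 5 remains.
(2,4) = 2: row 2 has {1,3,4,5,6}; col 4 has {3}; box has {3,4} → only 2 remains.
(3,3) = 4: row 3 has {2,3,6}; col 3 has {1,2,5}; box has {2,6} → only 4 remains.
(3,6) = 1: row 3 has {2,3,4,6}; col 6 has {3,5}; box has {2,3,5} → only 1 remains.
(4,3) = 3: row 4 has {2,5}; col 3 has {1,2,4,5}; box has {2,4,6} → only 3 remains.
(4,5) = 6: row 4 has {2,3,5}; col 5 has {2,4,5}; box has {1,2,3,5} → only 6 remains.
(5,3) = 6: row 5 has {4,5}; col 3 has {1,2,3,4,5}; box has {1,4,5} → only 6 remains.
(5,4) = 1: row 5 has {4,5,6}; col 4 has {2,3}; box has {5} → only 1 remains.
(5,6) = 2: row 5 has {1,4,5,6}; col 6 has {1,3,5}; box has {1,5} → only 2 remains.
(6,5) = 3: row 6 has {1,5}; col 5 has {2,4,5,6}; box has {1,2,5} → only 3 remains.
(1,2) = 4: row 1 has {2,3}; col 2 has {6}; box has {1,2,3,5,6} → only 4 remains.
(1,5) = 1: row 1 has {2,3,4}; col 5 has {2,3,4,5,6}; box has {2,3,4} → only 1 remains.
(1,6) = 6: row 1 has {1,2,3,4}; col 6 has {1,2,3,5}; box has {1,2,3,4} → only 6 remains.
(3,2) = 5: row 3 has {1,2,3,4,6}; col 2 has {4,6}; box has {2,3,4,6} → only 5 remains.
(4,2) = 1: row 4 has {2,3,5,6}; col 2 has {4,5,6}; box has {2,3,4,5,6} → only 1 remains.
(4,4) = 4: row 4 has {1,2,3,5,6}; col 4 has {1,2,3}; box has {1,2,3,5,6} → only 4 remains.
(5,2) = 3: row 5 has {1,2,4,5,6}; col 2 has {1,4,5,6}; box has {1,4,5,6} → only 3 remains.
(6,2) = 2: row 6 has {1,3,5}; col 2 has {1,3,4,5,6}; box has {1,3,4,5,6} → only 2 remains.
(6,4) = 6: row 6 has {1,2,3,5}; col 4 has {1,2,3,4}; box has {1,2,3,5} → only 6 remains.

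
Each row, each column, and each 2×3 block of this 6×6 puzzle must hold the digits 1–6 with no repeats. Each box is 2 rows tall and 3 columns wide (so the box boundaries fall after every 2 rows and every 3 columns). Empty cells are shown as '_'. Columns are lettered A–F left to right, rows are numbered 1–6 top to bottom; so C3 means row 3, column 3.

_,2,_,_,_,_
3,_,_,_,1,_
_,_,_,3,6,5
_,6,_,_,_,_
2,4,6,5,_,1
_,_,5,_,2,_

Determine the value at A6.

1

B2 = 5 (sole candidate).
C2 = 4 (sole candidate).
B3 = 1 (sole candidate).
C3 = 2 (sole candidate).
C4 = 3 (sole candidate).
E4 = 4 (sole candidate).
F4 = 2 (sole candidate).
E5 = 3 (sole candidate).
A6 = 1: row 6 has {2,5}; col 1 has {2,3}; box has {2,4,5,6} → only 1 remains.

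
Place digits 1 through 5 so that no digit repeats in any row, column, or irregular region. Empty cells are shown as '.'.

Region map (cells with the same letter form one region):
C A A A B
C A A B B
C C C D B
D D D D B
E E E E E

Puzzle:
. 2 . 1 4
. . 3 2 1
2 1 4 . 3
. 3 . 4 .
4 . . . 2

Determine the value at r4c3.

r1c3 = 5 (sole candidate).
r2c1 = 5 (sole candidate).
r2c2 = 4 (sole candidate).
r3c4 = 5 (sole candidate).
r4c1 = 1 (sole candidate).
r4c3 = 2: row 4 has {1,3,4}; col 3 has {3,4,5}; region has {1,3,4,5} → only 2 remains.

2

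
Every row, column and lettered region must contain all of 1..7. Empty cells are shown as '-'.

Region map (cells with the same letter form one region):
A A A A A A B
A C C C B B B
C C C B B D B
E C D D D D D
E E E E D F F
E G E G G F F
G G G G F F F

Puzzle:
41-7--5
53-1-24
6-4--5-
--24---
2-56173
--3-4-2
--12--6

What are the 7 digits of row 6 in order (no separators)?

7635412

row 1, column 3 = 6: row 1 has {1,4,5,7}; col 3 has {1,2,3,4,5}; region has {1,4,5,7} → only 6 remains.
row 1, column 6 = 3: row 1 has {1,4,5,6,7}; col 6 has {2,5,7}; region has {1,4,5,6,7} → only 3 remains.
row 2, column 3 = 7: row 2 has {1,2,3,4,5}; col 3 has {1,2,3,4,5,6}; region has {1,3,4,6} → only 7 remains.
row 2, column 5 = 6: row 2 has {1,2,3,4,5,7}; col 5 has {1,4}; region has {2,4,5} → only 6 remains.
row 3, column 2 = 2: row 3 has {4,5,6}; col 2 has {1,3}; region has {1,3,4,6,7} → only 2 remains.
row 3, column 4 = 3: row 3 has {2,4,5,6}; col 4 has {1,2,4,6,7}; region has {2,4,5,6} → only 3 remains.
row 3, column 5 = 7: row 3 has {2,3,4,5,6}; col 5 has {1,4,6}; region has {2,3,4,5,6} → only 7 remains.
row 3, column 7 = 1: row 3 has {2,3,4,5,6,7}; col 7 has {2,3,4,5,6}; region has {2,3,4,5,6,7} → only 1 remains.
row 4, column 2 = 5: row 4 has {2,4}; col 2 has {1,2,3}; region has {1,2,3,4,6,7} → only 5 remains.
row 4, column 5 = 3: row 4 has {2,4,5}; col 5 has {1,4,6,7}; region has {1,2,4,5} → only 3 remains.
row 4, column 6 = 6: row 4 has {2,3,4,5}; col 6 has {2,3,5,7}; region has {1,2,3,4,5} → only 6 remains.
row 4, column 7 = 7: row 4 has {2,3,4,5,6}; col 7 has {1,2,3,4,5,6}; region has {1,2,3,4,5,6} → only 7 remains.
row 5, column 2 = 4: row 5 has {1,2,3,5,6,7}; col 2 has {1,2,3,5}; region has {2,3,5,6} → only 4 remains.
row 6, column 4 = 5: row 6 has {2,3,4}; col 4 has {1,2,3,4,6,7}; region has {1,2,4} → only 5 remains.
row 6, column 6 = 1: row 6 has {2,3,4,5}; col 6 has {2,3,5,6,7}; region has {2,3,6,7} → only 1 remains.
row 7, column 2 = 7: row 7 has {1,2,6}; col 2 has {1,2,3,4,5}; region has {1,2,4,5} → only 7 remains.
row 7, column 5 = 5: row 7 has {1,2,6,7}; col 5 has {1,3,4,6,7}; region has {1,2,3,6,7} → only 5 remains.
row 7, column 6 = 4: row 7 has {1,2,5,6,7}; col 6 has {1,2,3,5,6,7}; region has {1,2,3,5,6,7} → only 4 remains.
row 1, column 5 = 2: row 1 has {1,3,4,5,6,7}; col 5 has {1,3,4,5,6,7}; region has {1,3,4,5,6,7} → only 2 remains.
row 4, column 1 = 1: row 4 has {2,3,4,5,6,7}; col 1 has {2,4,5,6}; region has {2,3,4,5,6} → only 1 remains.
row 6, column 1 = 7: row 6 has {1,2,3,4,5}; col 1 has {1,2,4,5,6}; region has {1,2,3,4,5,6} → only 7 remains.
row 6, column 2 = 6: row 6 has {1,2,3,4,5,7}; col 2 has {1,2,3,4,5,7}; region has {1,2,4,5,7} → only 6 remains.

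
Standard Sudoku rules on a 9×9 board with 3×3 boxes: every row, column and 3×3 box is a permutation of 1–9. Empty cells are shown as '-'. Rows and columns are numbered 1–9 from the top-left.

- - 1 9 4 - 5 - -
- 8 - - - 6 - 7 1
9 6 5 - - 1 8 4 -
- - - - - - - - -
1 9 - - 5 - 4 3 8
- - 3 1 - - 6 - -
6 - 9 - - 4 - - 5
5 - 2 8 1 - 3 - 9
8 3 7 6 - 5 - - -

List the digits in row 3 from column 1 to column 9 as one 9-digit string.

965271843

r2c3 = 4 (sole candidate).
r5c3 = 6 (sole candidate).
r7c2 = 1 (sole candidate).
r8c2 = 4 (sole candidate).
r8c6 = 7 (sole candidate).
r8c8 = 6 (sole candidate).
r1c8 = 2 (sole candidate).
r2c7 = 9 (sole candidate).
r3c9 = 3: row 3 has {1,4,5,6,8,9}; col 9 has {1,5,8,9}; box has {1,2,4,5,7,8,9} → only 3 remains.
r4c3 = 8 (sole candidate).
r5c6 = 2 (sole candidate).
r7c8 = 8 (sole candidate).
r9c8 = 1 (sole candidate).
r1c2 = 7 (sole candidate).
r1c9 = 6 (sole candidate).
r5c4 = 7 (sole candidate).
r9c7 = 2 (sole candidate).
r9c9 = 4 (sole candidate).
r1c1 = 3 (sole candidate).
r1c6 = 8 (sole candidate).
r2c1 = 2 (sole candidate).
r2c5 = 3 (sole candidate).
r3c4 = 2: row 3 has {1,3,4,5,6,8,9}; col 4 has {1,6,7,8,9}; box has {1,3,4,6,8,9} → only 2 remains.
r3c5 = 7: row 3 has {1,2,3,4,5,6,8,9}; col 5 has {1,3,4,5}; box has {1,2,3,4,6,8,9} → only 7 remains.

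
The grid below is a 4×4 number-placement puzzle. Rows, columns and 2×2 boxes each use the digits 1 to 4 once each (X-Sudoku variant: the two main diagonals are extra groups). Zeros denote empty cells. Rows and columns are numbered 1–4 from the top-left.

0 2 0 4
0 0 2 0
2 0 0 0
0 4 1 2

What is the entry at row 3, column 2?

row 1, column 3 = 3 (sole candidate).
row 2, column 4 = 1 (sole candidate).
row 3, column 3 = 4 (sole candidate).
row 3, column 4 = 3 (sole candidate).
row 4, column 1 = 3 (sole candidate).
row 1, column 1 = 1 (sole candidate).
row 2, column 1 = 4 (sole candidate).
row 2, column 2 = 3 (sole candidate).
row 3, column 2 = 1: row 3 has {2,3,4}; col 2 has {2,3,4}; box has {2,3,4}; anti-diagonal has {2,3,4} → only 1 remains.

1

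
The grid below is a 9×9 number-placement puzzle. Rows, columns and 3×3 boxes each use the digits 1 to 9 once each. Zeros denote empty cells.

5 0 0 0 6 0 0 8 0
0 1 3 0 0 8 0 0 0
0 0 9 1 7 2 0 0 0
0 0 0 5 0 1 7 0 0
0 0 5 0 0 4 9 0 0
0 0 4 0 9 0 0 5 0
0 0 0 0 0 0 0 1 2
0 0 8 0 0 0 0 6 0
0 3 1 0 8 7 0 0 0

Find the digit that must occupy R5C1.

R7C7 = 8 (hidden single in row 7).
R8C5 = 1 (hidden single in row 8).
R2C8 = 7 (hidden single in column 8).
R9C8 = 9 (hidden single in column 8).
R8C9 = 7 (hidden single in column 9).
R2C5 = 5 (hidden single in box 2).
R7C5 = 4 (hidden single in column 5).
R8C7 = 3 (hidden single in box 9).
Singles propagation stalls before the target is settled. Branch on R1C3 (candidates {2,7}).
  Try R1C3 = 7: this forces R7C3=6, R4C3=2, R4C5=3, R4C8=4, R5C5=2; then column 8 has no cell left for 2 — contradiction.
So R1C3 = 2.
R4C3 = 6 (sole candidate).
R7C3 = 7 (sole candidate).
R1C2 = 7 (hidden single in row 1).
R2C7 = 2 (hidden single in row 2).
Singles propagation stalls; R5C1 is still open with candidates {1,2,3,7,8}.
  Try R5C1 = 2: this forces R5C2=8; then R6C2 has no candidate left — contradiction.
  Try R5C1 = 3: this forces R5C5=2; then R5C8 has no candidate left — contradiction.
  Try R5C1 = 7: this forces R5C9=1, R6C7=6, R6C6=3; then column 5 has no cell left for 3 — contradiction.
  Try R5C1 = 8: this forces R5C2=2; then R6C2 has no candidate left — contradiction.
So R5C1 = 1.

1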